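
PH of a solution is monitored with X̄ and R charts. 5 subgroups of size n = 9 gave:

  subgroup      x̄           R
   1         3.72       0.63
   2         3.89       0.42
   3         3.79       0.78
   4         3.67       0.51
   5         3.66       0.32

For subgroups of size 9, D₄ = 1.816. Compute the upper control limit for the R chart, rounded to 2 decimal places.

0.97

R̄ = (0.63 + 0.42 + 0.78 + 0.51 + 0.32) / 5 = 2.6600 / 5 = 0.5320
UCL_R = D₄·R̄ = 1.816 × 0.5320 = 0.9661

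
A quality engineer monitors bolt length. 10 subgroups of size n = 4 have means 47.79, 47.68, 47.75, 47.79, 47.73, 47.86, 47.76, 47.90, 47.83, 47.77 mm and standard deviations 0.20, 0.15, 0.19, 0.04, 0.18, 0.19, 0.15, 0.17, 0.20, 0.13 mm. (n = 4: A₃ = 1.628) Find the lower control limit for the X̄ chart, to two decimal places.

X̄̄ = (47.79 + 47.68 + 47.75 + 47.79 + 47.73 + 47.86 + 47.76 + 47.90 + 47.83 + 47.77) / 10 = 47.7860
s̄ = (0.20 + 0.15 + 0.19 + 0.04 + 0.18 + 0.19 + 0.15 + 0.17 + 0.20 + 0.13) / 10 = 0.1600
LCL = X̄̄ − A₃·s̄ = 47.7860 − 1.628 × 0.1600 = 47.5255

47.53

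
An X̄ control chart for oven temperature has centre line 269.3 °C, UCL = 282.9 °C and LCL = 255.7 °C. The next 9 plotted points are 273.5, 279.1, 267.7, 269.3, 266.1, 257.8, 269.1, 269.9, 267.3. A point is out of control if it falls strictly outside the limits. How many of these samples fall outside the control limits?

All 9 points lie within [255.7, 282.9].

0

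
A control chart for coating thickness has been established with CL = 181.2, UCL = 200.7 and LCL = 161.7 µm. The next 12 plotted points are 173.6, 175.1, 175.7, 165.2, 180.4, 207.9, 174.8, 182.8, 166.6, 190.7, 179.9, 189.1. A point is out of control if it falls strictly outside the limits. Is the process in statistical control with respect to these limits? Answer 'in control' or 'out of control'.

Compare each point to [161.7, 200.7]: sample 6 = 207.9 > UCL.

out of control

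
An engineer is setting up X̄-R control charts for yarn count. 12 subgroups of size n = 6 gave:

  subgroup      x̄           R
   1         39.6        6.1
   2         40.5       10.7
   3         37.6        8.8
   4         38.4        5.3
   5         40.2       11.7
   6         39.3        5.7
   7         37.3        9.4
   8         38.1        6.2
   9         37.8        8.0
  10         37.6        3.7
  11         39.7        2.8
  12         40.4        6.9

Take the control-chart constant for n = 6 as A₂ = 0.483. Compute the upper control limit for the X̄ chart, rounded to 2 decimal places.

X̄̄ = (39.6 + 40.5 + 37.6 + 38.4 + 40.2 + 39.3 + 37.3 + 38.1 + 37.8 + 37.6 + 39.7 + 40.4) / 12 = 466.5000 / 12 = 38.8750
R̄ = (6.1 + 10.7 + 8.8 + 5.3 + 11.7 + 5.7 + 9.4 + 6.2 + 8.0 + 3.7 + 2.8 + 6.9) / 12 = 85.3000 / 12 = 7.1083
UCL = X̄̄ + A₂·R̄ = 38.8750 + 0.483 × 7.1083 = 42.3083

42.31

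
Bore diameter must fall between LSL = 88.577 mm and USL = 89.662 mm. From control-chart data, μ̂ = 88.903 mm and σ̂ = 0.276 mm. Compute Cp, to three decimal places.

0.655

Cp = (USL − LSL) / (6σ̂) = (89.662 − 88.577) / (6 × 0.276) = 1.0850 / 1.6560 = 0.6552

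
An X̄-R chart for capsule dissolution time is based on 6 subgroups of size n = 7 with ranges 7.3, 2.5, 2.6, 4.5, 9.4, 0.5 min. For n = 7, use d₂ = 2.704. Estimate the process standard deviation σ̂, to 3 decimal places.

R̄ = (7.3 + 2.5 + 2.6 + 4.5 + 9.4 + 0.5) / 6 = 4.4667
σ̂ = R̄ / d₂ = 4.4667 / 2.704 = 1.6519

1.652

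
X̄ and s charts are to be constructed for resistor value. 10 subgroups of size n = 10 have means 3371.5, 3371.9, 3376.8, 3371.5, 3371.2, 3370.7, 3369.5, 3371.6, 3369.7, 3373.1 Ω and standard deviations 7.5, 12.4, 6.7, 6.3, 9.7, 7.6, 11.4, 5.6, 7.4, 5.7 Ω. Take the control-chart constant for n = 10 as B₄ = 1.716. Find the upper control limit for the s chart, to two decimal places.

s̄ = (7.5 + 12.4 + 6.7 + 6.3 + 9.7 + 7.6 + 11.4 + 5.6 + 7.4 + 5.7) / 10 = 8.0300
UCL_s = B₄·s̄ = 1.716 × 8.0300 = 13.7795

13.78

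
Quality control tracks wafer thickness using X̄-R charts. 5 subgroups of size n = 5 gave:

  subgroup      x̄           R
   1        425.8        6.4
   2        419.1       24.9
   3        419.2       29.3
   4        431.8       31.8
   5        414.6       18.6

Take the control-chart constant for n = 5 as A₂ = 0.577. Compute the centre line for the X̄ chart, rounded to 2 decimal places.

422.10

X̄̄ = (425.8 + 419.1 + 419.2 + 431.8 + 414.6) / 5 = 2110.5000 / 5 = 422.1000
CL = X̄̄ = 422.1000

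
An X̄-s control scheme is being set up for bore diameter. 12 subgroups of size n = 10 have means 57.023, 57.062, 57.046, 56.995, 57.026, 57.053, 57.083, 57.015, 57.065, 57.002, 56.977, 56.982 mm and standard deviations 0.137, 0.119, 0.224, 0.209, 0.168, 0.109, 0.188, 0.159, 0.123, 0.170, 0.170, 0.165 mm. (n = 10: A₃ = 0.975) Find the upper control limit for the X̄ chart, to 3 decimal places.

57.185

X̄̄ = (57.023 + 57.062 + 57.046 + 56.995 + 57.026 + 57.053 + 57.083 + 57.015 + 57.065 + 57.002 + 56.977 + 56.982) / 12 = 57.0274
s̄ = (0.137 + 0.119 + 0.224 + 0.209 + 0.168 + 0.109 + 0.188 + 0.159 + 0.123 + 0.170 + 0.170 + 0.165) / 12 = 0.1618
UCL = X̄̄ + A₃·s̄ = 57.0274 + 0.975 × 0.1618 = 57.1851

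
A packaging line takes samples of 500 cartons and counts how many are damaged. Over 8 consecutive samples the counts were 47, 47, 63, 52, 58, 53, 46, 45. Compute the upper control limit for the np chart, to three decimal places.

71.743

p̄ = Σdᵢ / (k·n) = 411 / (8 × 500) = 0.10275
UCL = np̄ + 3·√(np̄(1−p̄)) = 51.3750 + 3 × √(51.3750×0.89725) = 51.3750 + 3 × 6.7894 = 71.7433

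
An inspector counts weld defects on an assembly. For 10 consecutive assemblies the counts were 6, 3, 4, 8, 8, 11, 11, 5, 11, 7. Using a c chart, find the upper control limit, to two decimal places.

15.56

c̄ = (6 + 3 + 4 + 8 + 8 + 11 + 11 + 5 + 11 + 7) / 10 = 74 / 10 = 7.4000
UCL = c̄ + 3√c̄ = 7.4000 + 3 × √7.4000 = 7.4000 + 3 × 2.7203 = 15.5609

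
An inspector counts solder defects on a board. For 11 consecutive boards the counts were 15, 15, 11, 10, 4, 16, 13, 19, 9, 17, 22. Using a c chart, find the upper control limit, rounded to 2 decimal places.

24.84

c̄ = (15 + 15 + 11 + 10 + 4 + 16 + 13 + 19 + 9 + 17 + 22) / 11 = 151 / 11 = 13.7273
UCL = c̄ + 3√c̄ = 13.7273 + 3 × √13.7273 = 13.7273 + 3 × 3.7050 = 24.8424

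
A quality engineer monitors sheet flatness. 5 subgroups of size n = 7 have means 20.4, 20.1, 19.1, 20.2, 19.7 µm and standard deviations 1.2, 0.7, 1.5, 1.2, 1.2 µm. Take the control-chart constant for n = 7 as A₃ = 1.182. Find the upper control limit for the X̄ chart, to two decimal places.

X̄̄ = (20.4 + 20.1 + 19.1 + 20.2 + 19.7) / 5 = 19.9000
s̄ = (1.2 + 0.7 + 1.5 + 1.2 + 1.2) / 5 = 1.1600
UCL = X̄̄ + A₃·s̄ = 19.9000 + 1.182 × 1.1600 = 21.2711

21.27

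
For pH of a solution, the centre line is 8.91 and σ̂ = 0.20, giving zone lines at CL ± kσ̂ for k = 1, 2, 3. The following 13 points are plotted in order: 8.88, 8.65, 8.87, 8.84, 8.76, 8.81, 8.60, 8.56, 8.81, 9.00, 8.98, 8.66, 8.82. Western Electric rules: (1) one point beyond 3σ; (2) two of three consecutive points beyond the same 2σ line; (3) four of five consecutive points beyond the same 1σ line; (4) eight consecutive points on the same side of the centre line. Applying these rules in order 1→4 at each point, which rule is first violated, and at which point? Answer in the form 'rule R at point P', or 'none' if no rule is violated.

Zone of each point (C = within 1σ̂, B = 1σ̂–2σ̂, A = 2σ̂–3σ̂, * = beyond 3σ̂; sign = side of CL): 1:-C, 2:-B, 3:-C, 4:-C, 5:-C, 6:-C, 7:-B, 8:-B, 9:-C, 10:+C, 11:+C, 12:-B, 13:-C
Rule 4 (eight consecutive points on the same side of the centre line) is satisfied at point 8.

rule 4 at point 8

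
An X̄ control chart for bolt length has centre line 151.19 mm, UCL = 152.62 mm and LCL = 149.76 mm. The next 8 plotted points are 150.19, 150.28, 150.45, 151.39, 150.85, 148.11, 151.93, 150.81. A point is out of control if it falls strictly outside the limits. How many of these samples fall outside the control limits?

1

Compare each point to [149.76, 152.62]: sample 6 = 148.11 < LCL.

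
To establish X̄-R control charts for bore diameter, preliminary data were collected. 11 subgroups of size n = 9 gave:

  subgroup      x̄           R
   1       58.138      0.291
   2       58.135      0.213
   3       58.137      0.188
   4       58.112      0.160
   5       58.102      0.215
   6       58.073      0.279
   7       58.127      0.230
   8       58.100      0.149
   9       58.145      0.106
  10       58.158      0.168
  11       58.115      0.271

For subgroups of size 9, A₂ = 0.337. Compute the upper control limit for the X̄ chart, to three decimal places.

X̄̄ = (58.138 + 58.135 + 58.137 + 58.112 + 58.102 + 58.073 + 58.127 + 58.100 + 58.145 + 58.158 + 58.115) / 11 = 639.3420 / 11 = 58.1220
R̄ = (0.291 + 0.213 + 0.188 + 0.160 + 0.215 + 0.279 + 0.230 + 0.149 + 0.106 + 0.168 + 0.271) / 11 = 2.2700 / 11 = 0.2064
UCL = X̄̄ + A₂·R̄ = 58.1220 + 0.337 × 0.2064 = 58.1915

58.192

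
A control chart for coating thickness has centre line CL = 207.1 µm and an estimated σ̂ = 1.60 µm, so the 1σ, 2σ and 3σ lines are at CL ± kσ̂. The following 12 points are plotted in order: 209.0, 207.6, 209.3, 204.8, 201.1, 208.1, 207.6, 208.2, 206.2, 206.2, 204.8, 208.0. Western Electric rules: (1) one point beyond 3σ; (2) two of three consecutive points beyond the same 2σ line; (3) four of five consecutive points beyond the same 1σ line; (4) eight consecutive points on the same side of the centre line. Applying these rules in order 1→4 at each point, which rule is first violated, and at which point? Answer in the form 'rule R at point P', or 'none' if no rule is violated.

Zone of each point (C = within 1σ̂, B = 1σ̂–2σ̂, A = 2σ̂–3σ̂, * = beyond 3σ̂; sign = side of CL): 1:+B, 2:+C, 3:+B, 4:-B, 5:-*, 6:+C, 7:+C, 8:+C, 9:-C, 10:-C, 11:-B, 12:+C
Rule 1 (one point beyond the 3σ limits) is satisfied at point 5.

rule 1 at point 5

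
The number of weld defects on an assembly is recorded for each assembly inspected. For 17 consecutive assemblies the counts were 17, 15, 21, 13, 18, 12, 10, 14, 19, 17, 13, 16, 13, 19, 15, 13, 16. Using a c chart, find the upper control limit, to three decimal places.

27.108

c̄ = (17 + 15 + 21 + 13 + 18 + 12 + 10 + 14 + 19 + 17 + 13 + 16 + 13 + 19 + 15 + 13 + 16) / 17 = 261 / 17 = 15.3529
UCL = c̄ + 3√c̄ = 15.3529 + 3 × √15.3529 = 15.3529 + 3 × 3.9183 = 27.1078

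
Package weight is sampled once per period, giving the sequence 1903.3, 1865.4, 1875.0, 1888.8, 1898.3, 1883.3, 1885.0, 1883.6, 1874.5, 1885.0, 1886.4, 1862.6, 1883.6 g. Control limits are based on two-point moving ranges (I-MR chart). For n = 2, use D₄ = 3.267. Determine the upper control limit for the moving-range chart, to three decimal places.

Moving ranges: 37.9, 9.6, 13.8, 9.5, 15.0, 1.7, 1.4, 9.1, 10.5, 1.4, 23.8, 21.0; M̄R̄ = 154.7000 / 12 = 12.8917
UCL_MR = D₄·M̄R̄ = 3.267 × 12.8917 = 42.1171

42.117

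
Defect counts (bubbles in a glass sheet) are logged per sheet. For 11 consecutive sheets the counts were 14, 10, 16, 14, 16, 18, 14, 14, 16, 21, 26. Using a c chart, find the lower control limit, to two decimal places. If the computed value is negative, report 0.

c̄ = (14 + 10 + 16 + 14 + 16 + 18 + 14 + 14 + 16 + 21 + 26) / 11 = 179 / 11 = 16.2727
LCL = c̄ − 3√c̄ = 16.2727 − 3 × 4.0339 = 4.1709

4.17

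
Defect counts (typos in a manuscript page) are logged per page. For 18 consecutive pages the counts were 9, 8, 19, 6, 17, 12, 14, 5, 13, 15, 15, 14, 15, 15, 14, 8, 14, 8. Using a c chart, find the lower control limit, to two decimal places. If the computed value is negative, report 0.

c̄ = (9 + 8 + 19 + 6 + 17 + 12 + 14 + 5 + 13 + 15 + 15 + 14 + 15 + 15 + 14 + 8 + 14 + 8) / 18 = 221 / 18 = 12.2778
LCL = c̄ − 3√c̄ = 12.2778 − 3 × 3.5040 = 1.7659

1.77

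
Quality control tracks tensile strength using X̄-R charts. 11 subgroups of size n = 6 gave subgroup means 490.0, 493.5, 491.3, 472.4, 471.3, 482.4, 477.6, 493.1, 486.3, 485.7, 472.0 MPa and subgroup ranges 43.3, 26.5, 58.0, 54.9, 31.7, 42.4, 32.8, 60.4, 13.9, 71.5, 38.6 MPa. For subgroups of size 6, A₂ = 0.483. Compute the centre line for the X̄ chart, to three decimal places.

X̄̄ = (490.0 + 493.5 + 491.3 + 472.4 + 471.3 + 482.4 + 477.6 + 493.1 + 486.3 + 485.7 + 472.0) / 11 = 5315.6000 / 11 = 483.2364
CL = X̄̄ = 483.2364

483.236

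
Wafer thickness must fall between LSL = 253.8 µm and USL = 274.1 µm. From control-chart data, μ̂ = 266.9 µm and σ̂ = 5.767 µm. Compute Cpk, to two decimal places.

Cpu = (USL − μ̂) / (3σ̂) = (274.1 − 266.9) / (3 × 5.767) = 0.4162; Cpl = (μ̂ − LSL) / (3σ̂) = (266.9 − 253.8) / (3 × 5.767) = 0.7572; Cpk = min(Cpu, Cpl) = 0.4162

0.42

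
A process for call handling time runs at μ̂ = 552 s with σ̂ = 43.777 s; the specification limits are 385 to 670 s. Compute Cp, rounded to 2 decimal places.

Cp = (USL − LSL) / (6σ̂) = (670 − 385) / (6 × 43.777) = 285.0000 / 262.6620 = 1.0850

1.09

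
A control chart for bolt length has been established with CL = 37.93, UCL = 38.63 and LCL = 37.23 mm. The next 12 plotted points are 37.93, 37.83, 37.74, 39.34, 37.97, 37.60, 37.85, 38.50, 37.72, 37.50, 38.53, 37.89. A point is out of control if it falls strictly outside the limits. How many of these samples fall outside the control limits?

1

Compare each point to [37.23, 38.63]: sample 4 = 39.34 > UCL.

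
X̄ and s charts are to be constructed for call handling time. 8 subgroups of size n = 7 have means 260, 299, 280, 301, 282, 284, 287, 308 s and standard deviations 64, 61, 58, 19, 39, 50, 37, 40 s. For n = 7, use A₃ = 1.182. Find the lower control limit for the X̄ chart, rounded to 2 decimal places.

X̄̄ = (260 + 299 + 280 + 301 + 282 + 284 + 287 + 308) / 8 = 287.6250
s̄ = (64 + 61 + 58 + 19 + 39 + 50 + 37 + 40) / 8 = 46.0000
LCL = X̄̄ − A₃·s̄ = 287.6250 − 1.182 × 46.0000 = 233.2530

233.25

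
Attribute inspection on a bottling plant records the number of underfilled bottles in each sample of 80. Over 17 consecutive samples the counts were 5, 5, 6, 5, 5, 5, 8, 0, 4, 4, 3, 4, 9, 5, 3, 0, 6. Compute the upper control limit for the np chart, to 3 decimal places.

10.731

p̄ = Σdᵢ / (k·n) = 77 / (17 × 80) = 0.05662
UCL = np̄ + 3·√(np̄(1−p̄)) = 4.5294 + 3 × √(4.5294×0.94338) = 4.5294 + 3 × 2.0671 = 10.7308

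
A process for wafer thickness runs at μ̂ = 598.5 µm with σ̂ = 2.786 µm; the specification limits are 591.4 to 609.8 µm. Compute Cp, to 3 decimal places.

1.101

Cp = (USL − LSL) / (6σ̂) = (609.8 − 591.4) / (6 × 2.786) = 18.4000 / 16.7160 = 1.1007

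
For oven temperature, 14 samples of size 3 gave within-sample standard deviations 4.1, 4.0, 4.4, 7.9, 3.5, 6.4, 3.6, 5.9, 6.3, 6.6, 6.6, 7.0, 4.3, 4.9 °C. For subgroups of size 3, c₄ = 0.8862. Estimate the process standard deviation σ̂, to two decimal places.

s̄ = (4.1 + 4.0 + 4.4 + 7.9 + 3.5 + 6.4 + 3.6 + 5.9 + 6.3 + 6.6 + 6.6 + 7.0 + 4.3 + 4.9) / 14 = 5.3929
σ̂ = s̄ / c₄ = 5.3929 / 0.8862 = 6.0854

6.09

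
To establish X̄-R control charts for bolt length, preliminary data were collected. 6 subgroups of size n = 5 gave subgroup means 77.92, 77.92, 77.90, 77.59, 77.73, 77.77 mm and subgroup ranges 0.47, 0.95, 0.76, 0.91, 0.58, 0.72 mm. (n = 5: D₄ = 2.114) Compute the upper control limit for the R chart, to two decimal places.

R̄ = (0.47 + 0.95 + 0.76 + 0.91 + 0.58 + 0.72) / 6 = 4.3900 / 6 = 0.7317
UCL_R = D₄·R̄ = 2.114 × 0.7317 = 1.5467

1.55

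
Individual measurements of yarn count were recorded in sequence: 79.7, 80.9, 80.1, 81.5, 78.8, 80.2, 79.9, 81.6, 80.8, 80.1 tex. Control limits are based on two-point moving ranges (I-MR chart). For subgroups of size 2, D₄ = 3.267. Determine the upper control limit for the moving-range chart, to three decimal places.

3.993

Moving ranges: 1.2, 0.8, 1.4, 2.7, 1.4, 0.3, 1.7, 0.8, 0.7; M̄R̄ = 11.0000 / 9 = 1.2222
UCL_MR = D₄·M̄R̄ = 3.267 × 1.2222 = 3.9930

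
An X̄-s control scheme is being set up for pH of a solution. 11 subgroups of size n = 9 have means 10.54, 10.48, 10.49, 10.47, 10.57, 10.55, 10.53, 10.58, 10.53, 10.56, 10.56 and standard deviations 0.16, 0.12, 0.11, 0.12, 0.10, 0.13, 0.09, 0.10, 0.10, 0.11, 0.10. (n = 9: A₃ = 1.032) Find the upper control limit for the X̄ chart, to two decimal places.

X̄̄ = (10.54 + 10.48 + 10.49 + 10.47 + 10.57 + 10.55 + 10.53 + 10.58 + 10.53 + 10.56 + 10.56) / 11 = 10.5327
s̄ = (0.16 + 0.12 + 0.11 + 0.12 + 0.10 + 0.13 + 0.09 + 0.10 + 0.10 + 0.11 + 0.10) / 11 = 0.1127
UCL = X̄̄ + A₃·s̄ = 10.5327 + 1.032 × 0.1127 = 10.6491

10.65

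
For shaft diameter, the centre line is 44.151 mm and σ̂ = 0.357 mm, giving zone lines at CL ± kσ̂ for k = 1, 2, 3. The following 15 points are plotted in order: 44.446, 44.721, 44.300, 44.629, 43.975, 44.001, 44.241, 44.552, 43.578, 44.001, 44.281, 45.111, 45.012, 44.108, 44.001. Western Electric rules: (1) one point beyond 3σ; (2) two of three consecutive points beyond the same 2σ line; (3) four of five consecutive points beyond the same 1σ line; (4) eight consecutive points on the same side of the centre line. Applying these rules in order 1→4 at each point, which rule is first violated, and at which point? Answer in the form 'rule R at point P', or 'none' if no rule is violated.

Zone of each point (C = within 1σ̂, B = 1σ̂–2σ̂, A = 2σ̂–3σ̂, * = beyond 3σ̂; sign = side of CL): 1:+C, 2:+B, 3:+C, 4:+B, 5:-C, 6:-C, 7:+C, 8:+B, 9:-B, 10:-C, 11:+C, 12:+A, 13:+A, 14:-C, 15:-C
Rule 2 (two of three consecutive points beyond the same 2σ limit) is satisfied at point 13.

rule 2 at point 13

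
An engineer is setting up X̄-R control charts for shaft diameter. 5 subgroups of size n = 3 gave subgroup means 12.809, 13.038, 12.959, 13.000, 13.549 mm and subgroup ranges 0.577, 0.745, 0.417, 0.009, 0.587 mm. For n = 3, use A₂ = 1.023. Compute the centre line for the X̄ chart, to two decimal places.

X̄̄ = (12.809 + 13.038 + 12.959 + 13.000 + 13.549) / 5 = 65.3550 / 5 = 13.0710
CL = X̄̄ = 13.0710

13.07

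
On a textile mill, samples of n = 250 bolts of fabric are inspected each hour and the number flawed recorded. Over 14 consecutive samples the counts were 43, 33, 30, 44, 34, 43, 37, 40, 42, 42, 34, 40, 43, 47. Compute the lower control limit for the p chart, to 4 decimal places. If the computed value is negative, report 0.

0.0886

p̄ = Σdᵢ / (k·n) = 552 / (14 × 250) = 0.15771
LCL = p̄ − 3·√(p̄(1−p̄)/n) = 0.15771 − 3 × 0.02305 = 0.08856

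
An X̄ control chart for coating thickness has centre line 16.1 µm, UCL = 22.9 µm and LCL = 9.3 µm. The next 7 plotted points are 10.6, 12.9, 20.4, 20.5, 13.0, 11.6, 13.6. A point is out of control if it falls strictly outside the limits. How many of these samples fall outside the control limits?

All 7 points lie within [9.3, 22.9].

0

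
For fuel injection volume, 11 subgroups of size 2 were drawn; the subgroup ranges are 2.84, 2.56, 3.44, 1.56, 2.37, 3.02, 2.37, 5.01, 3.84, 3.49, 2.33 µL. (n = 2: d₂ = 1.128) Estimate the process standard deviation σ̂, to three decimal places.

R̄ = (2.84 + 2.56 + 3.44 + 1.56 + 2.37 + 3.02 + 2.37 + 5.01 + 3.84 + 3.49 + 2.33) / 11 = 2.9845
σ̂ = R̄ / d₂ = 2.9845 / 1.128 = 2.6459

2.646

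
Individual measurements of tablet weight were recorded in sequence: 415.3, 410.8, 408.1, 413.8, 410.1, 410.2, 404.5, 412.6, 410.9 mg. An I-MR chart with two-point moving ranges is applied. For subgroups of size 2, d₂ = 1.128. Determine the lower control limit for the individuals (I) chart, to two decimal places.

X̄ = (415.3 + 410.8 + 408.1 + 413.8 + 410.1 + 410.2 + 404.5 + 412.6 + 410.9) / 9 = 410.7000
Moving ranges: 4.5, 2.7, 5.7, 3.7, 0.1, 5.7, 8.1, 1.7; M̄R̄ = 32.2000 / 8 = 4.0250
LCL = X̄ − 3·M̄R̄/d₂ = 410.7000 − 3 × 4.0250 / 1.128 = 399.9952

400.00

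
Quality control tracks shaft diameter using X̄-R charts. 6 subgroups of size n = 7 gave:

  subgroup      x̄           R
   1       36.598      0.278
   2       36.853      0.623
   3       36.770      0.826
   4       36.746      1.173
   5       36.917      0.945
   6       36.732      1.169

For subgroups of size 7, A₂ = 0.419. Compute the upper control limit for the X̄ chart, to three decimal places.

37.119

X̄̄ = (36.598 + 36.853 + 36.770 + 36.746 + 36.917 + 36.732) / 6 = 220.6160 / 6 = 36.7693
R̄ = (0.278 + 0.623 + 0.826 + 1.173 + 0.945 + 1.169) / 6 = 5.0140 / 6 = 0.8357
UCL = X̄̄ + A₂·R̄ = 36.7693 + 0.419 × 0.8357 = 37.1195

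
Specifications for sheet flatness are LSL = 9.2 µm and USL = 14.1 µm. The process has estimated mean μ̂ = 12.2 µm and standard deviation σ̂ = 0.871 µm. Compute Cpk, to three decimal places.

Cpu = (USL − μ̂) / (3σ̂) = (14.1 − 12.2) / (3 × 0.871) = 0.7271; Cpl = (μ̂ − LSL) / (3σ̂) = (12.2 − 9.2) / (3 × 0.871) = 1.1481; Cpk = min(Cpu, Cpl) = 0.7271

0.727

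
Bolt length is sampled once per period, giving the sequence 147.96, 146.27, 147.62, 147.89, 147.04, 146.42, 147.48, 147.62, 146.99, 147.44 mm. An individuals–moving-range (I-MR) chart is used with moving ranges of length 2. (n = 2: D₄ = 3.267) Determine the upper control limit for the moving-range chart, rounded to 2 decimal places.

2.56

Moving ranges: 1.69, 1.35, 0.27, 0.85, 0.62, 1.06, 0.14, 0.63, 0.45; M̄R̄ = 7.0600 / 9 = 0.7844
UCL_MR = D₄·M̄R̄ = 3.267 × 0.7844 = 2.5628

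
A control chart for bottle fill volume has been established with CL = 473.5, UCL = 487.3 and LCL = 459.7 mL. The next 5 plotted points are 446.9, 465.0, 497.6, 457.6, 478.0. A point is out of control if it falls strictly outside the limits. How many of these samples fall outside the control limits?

3

Compare each point to [459.7, 487.3]: sample 1 = 446.9 < LCL; sample 3 = 497.6 > UCL; sample 4 = 457.6 < LCL.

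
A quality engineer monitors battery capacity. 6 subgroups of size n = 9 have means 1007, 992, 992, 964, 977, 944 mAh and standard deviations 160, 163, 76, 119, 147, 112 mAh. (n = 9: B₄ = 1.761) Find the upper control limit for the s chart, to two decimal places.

228.05

s̄ = (160 + 163 + 76 + 119 + 147 + 112) / 6 = 129.5000
UCL_s = B₄·s̄ = 1.761 × 129.5000 = 228.0495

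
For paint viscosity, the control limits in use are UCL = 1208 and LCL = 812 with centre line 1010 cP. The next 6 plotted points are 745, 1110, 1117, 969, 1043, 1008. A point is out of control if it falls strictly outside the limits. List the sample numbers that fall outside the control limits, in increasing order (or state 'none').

Compare each point to [812, 1208]: sample 1 = 745 < LCL.

1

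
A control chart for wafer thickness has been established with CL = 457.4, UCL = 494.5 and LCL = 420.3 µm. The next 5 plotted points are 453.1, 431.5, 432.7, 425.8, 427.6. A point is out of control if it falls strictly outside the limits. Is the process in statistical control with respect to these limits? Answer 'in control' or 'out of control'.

All 5 points lie within [420.3, 494.5].

in control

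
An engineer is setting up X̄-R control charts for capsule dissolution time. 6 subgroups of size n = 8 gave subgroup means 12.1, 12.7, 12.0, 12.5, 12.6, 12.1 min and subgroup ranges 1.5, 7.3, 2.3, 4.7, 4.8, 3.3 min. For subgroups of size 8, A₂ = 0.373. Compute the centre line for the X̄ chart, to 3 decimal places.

12.333

X̄̄ = (12.1 + 12.7 + 12.0 + 12.5 + 12.6 + 12.1) / 6 = 74.0000 / 6 = 12.3333
CL = X̄̄ = 12.3333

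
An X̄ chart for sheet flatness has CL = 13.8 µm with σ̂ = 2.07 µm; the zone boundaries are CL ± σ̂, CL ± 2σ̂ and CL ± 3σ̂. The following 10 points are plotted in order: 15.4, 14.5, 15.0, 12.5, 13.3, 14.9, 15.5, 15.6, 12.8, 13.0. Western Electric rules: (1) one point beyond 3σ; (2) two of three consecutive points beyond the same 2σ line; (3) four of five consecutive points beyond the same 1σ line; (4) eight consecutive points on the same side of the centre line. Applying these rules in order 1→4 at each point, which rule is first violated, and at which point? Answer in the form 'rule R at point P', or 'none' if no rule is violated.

none

Zone of each point (C = within 1σ̂, B = 1σ̂–2σ̂, A = 2σ̂–3σ̂, * = beyond 3σ̂; sign = side of CL): 1:+C, 2:+C, 3:+C, 4:-C, 5:-C, 6:+C, 7:+C, 8:+C, 9:-C, 10:-C
No rule fires across all 10 points.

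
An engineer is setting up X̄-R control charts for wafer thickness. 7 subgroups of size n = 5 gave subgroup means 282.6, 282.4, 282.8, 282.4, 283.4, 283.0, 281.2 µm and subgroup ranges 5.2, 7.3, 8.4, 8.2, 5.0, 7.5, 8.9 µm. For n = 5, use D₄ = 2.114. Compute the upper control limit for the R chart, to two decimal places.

R̄ = (5.2 + 7.3 + 8.4 + 8.2 + 5.0 + 7.5 + 8.9) / 7 = 50.5000 / 7 = 7.2143
UCL_R = D₄·R̄ = 2.114 × 7.2143 = 15.2510

15.25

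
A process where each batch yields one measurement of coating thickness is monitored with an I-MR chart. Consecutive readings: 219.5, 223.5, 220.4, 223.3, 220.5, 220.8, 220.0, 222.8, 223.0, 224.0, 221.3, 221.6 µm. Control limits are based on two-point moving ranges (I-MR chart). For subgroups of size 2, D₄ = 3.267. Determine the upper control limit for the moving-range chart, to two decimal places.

6.21

Moving ranges: 4.0, 3.1, 2.9, 2.8, 0.3, 0.8, 2.8, 0.2, 1.0, 2.7, 0.3; M̄R̄ = 20.9000 / 11 = 1.9000
UCL_MR = D₄·M̄R̄ = 3.267 × 1.9000 = 6.2073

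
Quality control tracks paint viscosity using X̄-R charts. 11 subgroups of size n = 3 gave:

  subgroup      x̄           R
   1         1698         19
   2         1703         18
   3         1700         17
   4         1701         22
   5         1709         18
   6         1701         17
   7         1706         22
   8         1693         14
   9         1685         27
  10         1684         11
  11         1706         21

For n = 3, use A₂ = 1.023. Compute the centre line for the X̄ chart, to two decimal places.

X̄̄ = (1698 + 1703 + 1700 + 1701 + 1709 + 1701 + 1706 + 1693 + 1685 + 1684 + 1706) / 11 = 18686.0000 / 11 = 1698.7273
CL = X̄̄ = 1698.7273

1698.73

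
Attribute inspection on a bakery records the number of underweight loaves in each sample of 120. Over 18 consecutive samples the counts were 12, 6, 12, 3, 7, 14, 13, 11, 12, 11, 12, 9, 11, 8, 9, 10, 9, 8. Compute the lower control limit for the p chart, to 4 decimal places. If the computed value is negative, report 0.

p̄ = Σdᵢ / (k·n) = 177 / (18 × 120) = 0.08194
LCL = p̄ − 3·√(p̄(1−p̄)/n) = 0.08194 − 3 × 0.02504 = 0.00683

0.0068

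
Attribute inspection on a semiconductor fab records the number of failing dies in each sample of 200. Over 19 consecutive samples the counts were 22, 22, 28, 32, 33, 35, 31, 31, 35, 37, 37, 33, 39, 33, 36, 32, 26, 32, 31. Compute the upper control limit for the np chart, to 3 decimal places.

p̄ = Σdᵢ / (k·n) = 605 / (19 × 200) = 0.15921
UCL = np̄ + 3·√(np̄(1−p̄)) = 31.8421 + 3 × √(31.8421×0.84079) = 31.8421 + 3 × 5.1742 = 47.3648

47.365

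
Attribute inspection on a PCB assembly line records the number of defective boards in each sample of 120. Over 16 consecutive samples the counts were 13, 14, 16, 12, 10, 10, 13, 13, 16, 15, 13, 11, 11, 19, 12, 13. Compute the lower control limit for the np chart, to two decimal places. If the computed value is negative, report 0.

2.91

p̄ = Σdᵢ / (k·n) = 211 / (16 × 120) = 0.10990
LCL = np̄ − 3·√(np̄(1−p̄)) = 13.1875 − 3 × 3.4261 = 2.9092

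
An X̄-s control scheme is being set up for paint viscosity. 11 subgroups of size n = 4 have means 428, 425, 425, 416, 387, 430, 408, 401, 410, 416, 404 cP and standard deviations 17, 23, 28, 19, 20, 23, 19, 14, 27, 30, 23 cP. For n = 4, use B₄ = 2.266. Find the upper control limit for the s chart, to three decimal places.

50.058

s̄ = (17 + 23 + 28 + 19 + 20 + 23 + 19 + 14 + 27 + 30 + 23) / 11 = 22.0909
UCL_s = B₄·s̄ = 2.266 × 22.0909 = 50.0580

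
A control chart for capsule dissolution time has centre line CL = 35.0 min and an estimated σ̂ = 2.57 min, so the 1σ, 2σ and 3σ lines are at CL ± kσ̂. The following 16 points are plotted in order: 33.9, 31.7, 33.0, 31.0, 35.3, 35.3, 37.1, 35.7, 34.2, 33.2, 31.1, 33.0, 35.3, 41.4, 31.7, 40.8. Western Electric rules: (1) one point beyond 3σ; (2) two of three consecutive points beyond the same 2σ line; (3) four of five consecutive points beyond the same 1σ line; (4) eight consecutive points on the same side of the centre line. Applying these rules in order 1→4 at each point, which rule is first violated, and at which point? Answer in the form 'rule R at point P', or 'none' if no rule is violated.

Zone of each point (C = within 1σ̂, B = 1σ̂–2σ̂, A = 2σ̂–3σ̂, * = beyond 3σ̂; sign = side of CL): 1:-C, 2:-B, 3:-C, 4:-B, 5:+C, 6:+C, 7:+C, 8:+C, 9:-C, 10:-C, 11:-B, 12:-C, 13:+C, 14:+A, 15:-B, 16:+A
Rule 2 (two of three consecutive points beyond the same 2σ limit) is satisfied at point 16.

rule 2 at point 16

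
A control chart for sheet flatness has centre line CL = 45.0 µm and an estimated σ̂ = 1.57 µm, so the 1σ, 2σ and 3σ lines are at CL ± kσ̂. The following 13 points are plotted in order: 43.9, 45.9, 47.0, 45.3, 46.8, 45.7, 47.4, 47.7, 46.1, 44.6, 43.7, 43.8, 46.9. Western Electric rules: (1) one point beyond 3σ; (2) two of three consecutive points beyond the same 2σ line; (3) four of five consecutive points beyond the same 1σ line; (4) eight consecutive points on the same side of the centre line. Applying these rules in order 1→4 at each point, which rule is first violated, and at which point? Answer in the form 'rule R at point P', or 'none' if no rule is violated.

rule 4 at point 9

Zone of each point (C = within 1σ̂, B = 1σ̂–2σ̂, A = 2σ̂–3σ̂, * = beyond 3σ̂; sign = side of CL): 1:-C, 2:+C, 3:+B, 4:+C, 5:+B, 6:+C, 7:+B, 8:+B, 9:+C, 10:-C, 11:-C, 12:-C, 13:+B
Rule 4 (eight consecutive points on the same side of the centre line) is satisfied at point 9.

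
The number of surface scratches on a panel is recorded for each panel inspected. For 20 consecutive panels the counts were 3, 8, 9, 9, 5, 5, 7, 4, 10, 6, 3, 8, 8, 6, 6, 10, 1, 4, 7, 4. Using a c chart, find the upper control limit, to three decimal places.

c̄ = (3 + 8 + 9 + 9 + 5 + 5 + 7 + 4 + 10 + 6 + 3 + 8 + 8 + 6 + 6 + 10 + 1 + 4 + 7 + 4) / 20 = 123 / 20 = 6.1500
UCL = c̄ + 3√c̄ = 6.1500 + 3 × √6.1500 = 6.1500 + 3 × 2.4799 = 13.5898

13.590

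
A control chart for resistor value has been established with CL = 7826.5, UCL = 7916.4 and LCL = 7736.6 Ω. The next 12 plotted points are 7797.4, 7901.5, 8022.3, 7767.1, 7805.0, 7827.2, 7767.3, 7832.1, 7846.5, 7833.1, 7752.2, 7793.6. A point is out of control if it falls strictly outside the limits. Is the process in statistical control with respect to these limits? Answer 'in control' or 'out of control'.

out of control

Compare each point to [7736.6, 7916.4]: sample 3 = 8022.3 > UCL.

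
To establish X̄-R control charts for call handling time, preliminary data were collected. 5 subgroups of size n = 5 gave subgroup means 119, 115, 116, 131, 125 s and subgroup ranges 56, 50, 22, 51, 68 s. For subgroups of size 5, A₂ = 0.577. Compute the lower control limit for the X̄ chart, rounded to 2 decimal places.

92.70

X̄̄ = (119 + 115 + 116 + 131 + 125) / 5 = 606.0000 / 5 = 121.2000
R̄ = (56 + 50 + 22 + 51 + 68) / 5 = 247.0000 / 5 = 49.4000
LCL = X̄̄ − A₂·R̄ = 121.2000 − 0.577 × 49.4000 = 92.6962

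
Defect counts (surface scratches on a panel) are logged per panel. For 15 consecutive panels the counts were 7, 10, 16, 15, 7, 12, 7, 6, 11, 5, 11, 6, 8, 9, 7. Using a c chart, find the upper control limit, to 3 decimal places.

18.200

c̄ = (7 + 10 + 16 + 15 + 7 + 12 + 7 + 6 + 11 + 5 + 11 + 6 + 8 + 9 + 7) / 15 = 137 / 15 = 9.1333
UCL = c̄ + 3√c̄ = 9.1333 + 3 × √9.1333 = 9.1333 + 3 × 3.0221 = 18.1998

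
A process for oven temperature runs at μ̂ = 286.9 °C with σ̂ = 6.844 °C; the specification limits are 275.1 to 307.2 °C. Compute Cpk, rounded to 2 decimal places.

Cpu = (USL − μ̂) / (3σ̂) = (307.2 − 286.9) / (3 × 6.844) = 0.9887; Cpl = (μ̂ − LSL) / (3σ̂) = (286.9 − 275.1) / (3 × 6.844) = 0.5747; Cpk = min(Cpu, Cpl) = 0.5747

0.57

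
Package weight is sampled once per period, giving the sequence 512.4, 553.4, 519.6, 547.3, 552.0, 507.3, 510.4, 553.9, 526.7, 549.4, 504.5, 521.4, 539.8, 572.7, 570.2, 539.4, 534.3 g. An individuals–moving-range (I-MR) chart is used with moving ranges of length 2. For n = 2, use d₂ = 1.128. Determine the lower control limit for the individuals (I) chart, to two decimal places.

X̄ = (512.4 + 553.4 + 519.6 + 547.3 + 552.0 + 507.3 + 510.4 + 553.9 + 526.7 + 549.4 + 504.5 + 521.4 + 539.8 + 572.7 + 570.2 + 539.4 + 534.3) / 17 = 536.1588
Moving ranges: 41.0, 33.8, 27.7, 4.7, 44.7, 3.1, 43.5, 27.2, 22.7, 44.9, 16.9, 18.4, 32.9, 2.5, 30.8, 5.1; M̄R̄ = 399.9000 / 16 = 24.9937
LCL = X̄ − 3·M̄R̄/d₂ = 536.1588 − 3 × 24.9937 / 1.128 = 469.6861

469.69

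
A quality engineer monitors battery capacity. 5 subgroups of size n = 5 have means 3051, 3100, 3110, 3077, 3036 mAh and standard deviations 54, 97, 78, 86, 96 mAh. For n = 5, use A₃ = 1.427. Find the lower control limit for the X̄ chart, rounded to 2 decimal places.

2957.50

X̄̄ = (3051 + 3100 + 3110 + 3077 + 3036) / 5 = 3074.8000
s̄ = (54 + 97 + 78 + 86 + 96) / 5 = 82.2000
LCL = X̄̄ − A₃·s̄ = 3074.8000 − 1.427 × 82.2000 = 2957.5006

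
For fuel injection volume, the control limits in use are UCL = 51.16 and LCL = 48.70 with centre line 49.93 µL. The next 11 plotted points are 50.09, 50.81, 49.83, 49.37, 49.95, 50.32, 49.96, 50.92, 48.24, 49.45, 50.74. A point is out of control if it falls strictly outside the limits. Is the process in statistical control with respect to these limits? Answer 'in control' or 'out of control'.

Compare each point to [48.70, 51.16]: sample 9 = 48.24 < LCL.

out of control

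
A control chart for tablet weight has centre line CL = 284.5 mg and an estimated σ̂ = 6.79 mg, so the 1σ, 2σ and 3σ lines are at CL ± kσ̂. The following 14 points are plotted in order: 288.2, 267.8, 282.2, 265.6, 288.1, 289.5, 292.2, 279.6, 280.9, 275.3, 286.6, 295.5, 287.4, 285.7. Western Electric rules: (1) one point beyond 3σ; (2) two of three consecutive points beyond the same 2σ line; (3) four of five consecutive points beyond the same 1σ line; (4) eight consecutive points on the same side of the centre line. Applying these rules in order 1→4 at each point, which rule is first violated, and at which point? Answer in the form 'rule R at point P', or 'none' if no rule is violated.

rule 2 at point 4

Zone of each point (C = within 1σ̂, B = 1σ̂–2σ̂, A = 2σ̂–3σ̂, * = beyond 3σ̂; sign = side of CL): 1:+C, 2:-A, 3:-C, 4:-A, 5:+C, 6:+C, 7:+B, 8:-C, 9:-C, 10:-B, 11:+C, 12:+B, 13:+C, 14:+C
Rule 2 (two of three consecutive points beyond the same 2σ limit) is satisfied at point 4.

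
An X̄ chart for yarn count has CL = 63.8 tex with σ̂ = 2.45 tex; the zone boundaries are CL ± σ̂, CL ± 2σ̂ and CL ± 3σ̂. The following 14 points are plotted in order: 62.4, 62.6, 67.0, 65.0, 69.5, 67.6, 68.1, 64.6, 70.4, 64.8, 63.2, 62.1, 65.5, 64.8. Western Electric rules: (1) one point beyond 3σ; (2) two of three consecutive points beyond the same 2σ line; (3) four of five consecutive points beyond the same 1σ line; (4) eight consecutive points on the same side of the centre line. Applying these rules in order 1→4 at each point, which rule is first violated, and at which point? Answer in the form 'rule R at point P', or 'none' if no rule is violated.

Zone of each point (C = within 1σ̂, B = 1σ̂–2σ̂, A = 2σ̂–3σ̂, * = beyond 3σ̂; sign = side of CL): 1:-C, 2:-C, 3:+B, 4:+C, 5:+A, 6:+B, 7:+B, 8:+C, 9:+A, 10:+C, 11:-C, 12:-C, 13:+C, 14:+C
Rule 3 (four of five consecutive points beyond the same 1σ limit) is satisfied at point 7.

rule 3 at point 7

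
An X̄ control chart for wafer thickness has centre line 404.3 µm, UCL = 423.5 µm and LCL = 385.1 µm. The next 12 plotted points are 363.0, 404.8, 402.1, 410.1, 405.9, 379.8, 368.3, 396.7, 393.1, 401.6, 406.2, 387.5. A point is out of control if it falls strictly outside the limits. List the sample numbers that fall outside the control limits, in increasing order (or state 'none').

1, 6, 7

Compare each point to [385.1, 423.5]: sample 1 = 363.0 < LCL; sample 6 = 379.8 < LCL; sample 7 = 368.3 < LCL.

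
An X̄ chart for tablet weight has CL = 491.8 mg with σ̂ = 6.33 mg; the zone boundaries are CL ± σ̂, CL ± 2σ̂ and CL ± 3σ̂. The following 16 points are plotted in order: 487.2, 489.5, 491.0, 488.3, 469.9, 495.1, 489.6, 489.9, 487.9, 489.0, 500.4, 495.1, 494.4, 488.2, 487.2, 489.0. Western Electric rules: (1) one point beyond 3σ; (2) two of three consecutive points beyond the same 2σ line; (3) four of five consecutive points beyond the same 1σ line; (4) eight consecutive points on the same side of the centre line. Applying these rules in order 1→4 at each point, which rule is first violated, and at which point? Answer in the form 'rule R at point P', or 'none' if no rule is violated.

rule 1 at point 5

Zone of each point (C = within 1σ̂, B = 1σ̂–2σ̂, A = 2σ̂–3σ̂, * = beyond 3σ̂; sign = side of CL): 1:-C, 2:-C, 3:-C, 4:-C, 5:-*, 6:+C, 7:-C, 8:-C, 9:-C, 10:-C, 11:+B, 12:+C, 13:+C, 14:-C, 15:-C, 16:-C
Rule 1 (one point beyond the 3σ limits) is satisfied at point 5.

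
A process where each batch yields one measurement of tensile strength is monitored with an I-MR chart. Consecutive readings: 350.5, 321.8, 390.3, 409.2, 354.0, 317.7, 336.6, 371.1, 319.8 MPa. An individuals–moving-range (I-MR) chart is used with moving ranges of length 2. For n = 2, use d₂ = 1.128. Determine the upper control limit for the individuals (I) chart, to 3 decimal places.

X̄ = (350.5 + 321.8 + 390.3 + 409.2 + 354.0 + 317.7 + 336.6 + 371.1 + 319.8) / 9 = 352.3333
Moving ranges: 28.7, 68.5, 18.9, 55.2, 36.3, 18.9, 34.5, 51.3; M̄R̄ = 312.3000 / 8 = 39.0375
UCL = X̄ + 3·M̄R̄/d₂ = 352.3333 + 3 × 39.0375 / 1.128 = 456.1565

456.156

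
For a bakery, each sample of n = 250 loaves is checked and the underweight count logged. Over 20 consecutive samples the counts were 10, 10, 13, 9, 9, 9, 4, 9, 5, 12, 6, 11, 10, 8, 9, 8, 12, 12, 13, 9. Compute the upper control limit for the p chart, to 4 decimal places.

0.0737

p̄ = Σdᵢ / (k·n) = 188 / (20 × 250) = 0.03760
UCL = p̄ + 3·√(p̄(1−p̄)/n) = 0.03760 + 3 × √(0.03760×0.96240/250) = 0.03760 + 3 × 0.01203 = 0.07369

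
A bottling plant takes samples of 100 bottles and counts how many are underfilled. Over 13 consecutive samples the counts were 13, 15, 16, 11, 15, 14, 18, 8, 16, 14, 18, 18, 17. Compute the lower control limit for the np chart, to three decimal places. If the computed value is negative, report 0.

4.179

p̄ = Σdᵢ / (k·n) = 193 / (13 × 100) = 0.14846
LCL = np̄ − 3·√(np̄(1−p̄)) = 14.8462 − 3 × 3.5556 = 4.1794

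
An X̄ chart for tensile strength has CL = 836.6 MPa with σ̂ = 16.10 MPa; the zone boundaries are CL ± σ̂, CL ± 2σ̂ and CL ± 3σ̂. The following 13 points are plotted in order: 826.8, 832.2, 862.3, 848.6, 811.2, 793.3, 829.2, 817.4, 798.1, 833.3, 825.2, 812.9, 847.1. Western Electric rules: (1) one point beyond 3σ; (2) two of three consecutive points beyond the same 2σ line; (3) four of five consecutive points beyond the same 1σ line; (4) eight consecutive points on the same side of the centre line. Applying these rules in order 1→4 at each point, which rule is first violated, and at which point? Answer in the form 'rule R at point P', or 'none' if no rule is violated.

rule 3 at point 9

Zone of each point (C = within 1σ̂, B = 1σ̂–2σ̂, A = 2σ̂–3σ̂, * = beyond 3σ̂; sign = side of CL): 1:-C, 2:-C, 3:+B, 4:+C, 5:-B, 6:-A, 7:-C, 8:-B, 9:-A, 10:-C, 11:-C, 12:-B, 13:+C
Rule 3 (four of five consecutive points beyond the same 1σ limit) is satisfied at point 9.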